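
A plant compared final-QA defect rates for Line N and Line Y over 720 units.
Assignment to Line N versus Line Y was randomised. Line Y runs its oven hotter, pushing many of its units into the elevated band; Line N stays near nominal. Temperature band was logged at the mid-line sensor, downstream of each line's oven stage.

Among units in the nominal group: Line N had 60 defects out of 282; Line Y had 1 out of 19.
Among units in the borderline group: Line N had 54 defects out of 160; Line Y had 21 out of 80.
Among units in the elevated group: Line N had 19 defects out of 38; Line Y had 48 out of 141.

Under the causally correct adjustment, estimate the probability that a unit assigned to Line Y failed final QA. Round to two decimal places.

0.29

The distribution of in-process temperature band is itself part of what the line does — it is an intermediate outcome. Holding it fixed would remove that part of the effect; the total effect is the pooled difference.
So P(outcome | do(Line Y)) is just the pooled rate for Line Y: 70/240 = 0.292.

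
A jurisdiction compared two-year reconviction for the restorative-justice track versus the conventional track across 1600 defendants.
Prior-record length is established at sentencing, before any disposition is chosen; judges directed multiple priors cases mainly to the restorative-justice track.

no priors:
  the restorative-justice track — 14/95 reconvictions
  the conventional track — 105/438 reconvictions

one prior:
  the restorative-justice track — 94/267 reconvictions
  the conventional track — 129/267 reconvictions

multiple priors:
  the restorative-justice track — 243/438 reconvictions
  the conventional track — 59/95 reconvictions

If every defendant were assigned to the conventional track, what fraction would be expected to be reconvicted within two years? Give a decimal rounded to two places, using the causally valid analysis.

0.45

The imbalance in prior-record length arose from how defendants were allocated, not from anything the disposition did; and prior-record length independently affects the outcome. The pooled gap is confounded — condition on prior-record length.
Standardising the conventional track to the population prior-record length mix: 0.333·105/438 + 0.334·129/267 + 0.333·59/95 = 0.448.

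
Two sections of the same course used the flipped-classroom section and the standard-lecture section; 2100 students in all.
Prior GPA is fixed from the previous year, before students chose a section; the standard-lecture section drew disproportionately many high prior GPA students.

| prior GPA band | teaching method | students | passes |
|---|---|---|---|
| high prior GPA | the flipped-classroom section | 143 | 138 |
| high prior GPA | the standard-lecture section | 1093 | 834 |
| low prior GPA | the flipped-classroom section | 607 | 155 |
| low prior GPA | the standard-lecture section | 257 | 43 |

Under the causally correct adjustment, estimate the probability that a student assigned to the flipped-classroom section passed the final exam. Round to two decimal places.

The stratified and pooled comparisons disagree (the flipped-classroom section wins within each prior GPA band; the standard-lecture section wins overall), so the answer turns on the causal role of prior GPA band.
Since prior GPA band is a pre-existing factor (not a product of the teaching method) and it affects the outcome on its own, it is a confounder. The stratified rates, not the pooled rate, identify the causal effect.
Standardising the flipped-classroom section to the population prior GPA band mix: 0.589·138/143 + 0.411·155/607 = 0.673.

0.67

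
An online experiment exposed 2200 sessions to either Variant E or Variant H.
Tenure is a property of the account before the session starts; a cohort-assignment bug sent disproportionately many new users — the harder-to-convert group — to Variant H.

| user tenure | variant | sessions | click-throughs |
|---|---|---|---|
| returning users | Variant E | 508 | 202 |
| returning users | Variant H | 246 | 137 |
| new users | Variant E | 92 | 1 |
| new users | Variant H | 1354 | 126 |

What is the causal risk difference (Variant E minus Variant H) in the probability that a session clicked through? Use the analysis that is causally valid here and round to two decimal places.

-0.11

Within every user tenure level Variant H has the higher rate, yet pooled Variant E does — Simpson's reversal.
User tenure differs across variants for reasons unrelated to any effect of the variant itself, and it separately predicts the outcome — a classic confounder. We must compare within user tenure levels.
Adjusting over the population distribution of user tenure: 0.343·(0.398−0.557) + 0.657·(0.011−0.093) = -0.109.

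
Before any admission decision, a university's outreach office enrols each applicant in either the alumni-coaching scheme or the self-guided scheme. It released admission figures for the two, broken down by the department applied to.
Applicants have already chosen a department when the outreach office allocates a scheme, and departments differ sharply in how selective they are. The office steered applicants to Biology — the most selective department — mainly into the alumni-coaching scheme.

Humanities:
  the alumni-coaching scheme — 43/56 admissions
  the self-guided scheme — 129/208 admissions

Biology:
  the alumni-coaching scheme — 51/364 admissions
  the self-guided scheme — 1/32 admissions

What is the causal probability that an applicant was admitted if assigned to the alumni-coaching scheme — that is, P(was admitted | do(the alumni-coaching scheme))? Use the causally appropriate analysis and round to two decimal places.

0.39

Since department is a pre-existing factor (not a product of the outreach scheme) and it affects the outcome on its own, it is a confounder. The stratified rates, not the pooled rate, identify the causal effect.
Standardising the alumni-coaching scheme to the population department mix: 0.400·43/56 + 0.600·51/364 = 0.391.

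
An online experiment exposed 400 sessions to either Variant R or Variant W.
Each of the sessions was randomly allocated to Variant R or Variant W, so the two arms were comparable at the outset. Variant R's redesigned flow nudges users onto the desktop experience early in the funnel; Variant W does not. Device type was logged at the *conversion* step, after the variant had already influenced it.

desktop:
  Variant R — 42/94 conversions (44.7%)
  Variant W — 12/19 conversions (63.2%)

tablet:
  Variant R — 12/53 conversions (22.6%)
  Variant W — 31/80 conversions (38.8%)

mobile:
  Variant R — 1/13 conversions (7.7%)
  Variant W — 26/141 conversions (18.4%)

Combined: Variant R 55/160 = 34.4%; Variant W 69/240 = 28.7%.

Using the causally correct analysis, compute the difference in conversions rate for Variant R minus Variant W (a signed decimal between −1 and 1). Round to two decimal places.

Variant W is higher inside every device type stratum but Variant R is higher in aggregate. Whether to stratify depends on how device type relates to the variant.
The distribution of device type is itself part of what the variant does — it is an intermediate outcome. Holding it fixed would remove that part of the effect; the total effect is the pooled difference.
The causal difference is the pooled difference: 0.344 − 0.287 = +0.056.

+0.06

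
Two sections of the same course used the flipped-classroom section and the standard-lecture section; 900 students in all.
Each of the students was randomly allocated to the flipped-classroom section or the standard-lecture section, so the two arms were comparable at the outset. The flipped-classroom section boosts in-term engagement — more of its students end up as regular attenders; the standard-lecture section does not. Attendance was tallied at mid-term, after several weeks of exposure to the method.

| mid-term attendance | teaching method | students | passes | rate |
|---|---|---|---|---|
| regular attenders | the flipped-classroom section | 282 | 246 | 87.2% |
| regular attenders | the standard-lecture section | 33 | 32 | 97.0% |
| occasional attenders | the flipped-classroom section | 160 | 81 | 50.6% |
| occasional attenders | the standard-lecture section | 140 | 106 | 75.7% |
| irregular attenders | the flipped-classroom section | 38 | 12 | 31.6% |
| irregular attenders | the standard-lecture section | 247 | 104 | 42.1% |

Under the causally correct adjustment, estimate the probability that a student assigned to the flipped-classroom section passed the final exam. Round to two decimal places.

0.71

Mid-term attendance lies on the pathway teaching method → mid-term attendance → outcome, so adjusting for it blocks the indirect effect. For the total causal effect of teaching method, use the unadjusted pooled rates.
So P(outcome | do(the flipped-classroom section)) is just the pooled rate for the flipped-classroom section: 339/480 = 0.706.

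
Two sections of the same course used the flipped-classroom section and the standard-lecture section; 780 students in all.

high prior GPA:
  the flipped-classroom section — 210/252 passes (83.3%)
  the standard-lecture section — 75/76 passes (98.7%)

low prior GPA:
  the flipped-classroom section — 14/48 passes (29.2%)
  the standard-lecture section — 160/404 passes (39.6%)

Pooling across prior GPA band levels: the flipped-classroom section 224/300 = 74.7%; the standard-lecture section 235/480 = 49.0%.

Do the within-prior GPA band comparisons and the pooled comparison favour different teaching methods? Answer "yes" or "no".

yes

Within each prior GPA band level (high prior GPA 83.3% vs 98.7%; low prior GPA 29.2% vs 39.6%), the standard-lecture section has the higher rate every time. Pooled: 74.7% vs 49.0% — the flipped-classroom section has the higher rate overall. The two comparisons disagree.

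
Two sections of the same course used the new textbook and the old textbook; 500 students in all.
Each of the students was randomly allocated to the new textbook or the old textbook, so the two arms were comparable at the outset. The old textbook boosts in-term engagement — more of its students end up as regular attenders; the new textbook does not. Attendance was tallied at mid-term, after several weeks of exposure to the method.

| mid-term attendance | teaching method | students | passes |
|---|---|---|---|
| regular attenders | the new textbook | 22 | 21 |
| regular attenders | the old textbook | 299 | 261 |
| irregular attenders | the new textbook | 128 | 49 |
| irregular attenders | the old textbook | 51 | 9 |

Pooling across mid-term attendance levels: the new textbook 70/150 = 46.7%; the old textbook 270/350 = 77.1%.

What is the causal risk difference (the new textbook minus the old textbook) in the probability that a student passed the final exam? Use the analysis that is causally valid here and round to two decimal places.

-0.30

Mid-term attendance is downstream of the teaching method. One should not condition on a consequence of treatment, so the overall rates are the right comparison.
The causal difference is the pooled difference: 0.467 − 0.771 = -0.305.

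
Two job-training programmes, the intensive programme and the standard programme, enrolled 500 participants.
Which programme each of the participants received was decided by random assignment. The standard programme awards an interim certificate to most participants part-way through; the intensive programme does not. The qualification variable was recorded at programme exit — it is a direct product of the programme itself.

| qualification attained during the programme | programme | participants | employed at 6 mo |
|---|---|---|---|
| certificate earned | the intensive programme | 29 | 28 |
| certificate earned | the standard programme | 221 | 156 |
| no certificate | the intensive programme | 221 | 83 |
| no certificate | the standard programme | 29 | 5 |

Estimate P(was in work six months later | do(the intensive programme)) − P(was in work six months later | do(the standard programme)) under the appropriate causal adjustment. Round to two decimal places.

-0.20

The qualification attained during the programme-specific comparison favours the intensive programme throughout, but the pooled figures favour the standard programme. The question is whether to condition on qualification attained during the programme.
The distribution of qualification attained during the programme is itself part of what the programme does — it is an intermediate outcome. Holding it fixed would remove that part of the effect; the total effect is the pooled difference.
The causal difference is the pooled difference: 0.444 − 0.644 = -0.200.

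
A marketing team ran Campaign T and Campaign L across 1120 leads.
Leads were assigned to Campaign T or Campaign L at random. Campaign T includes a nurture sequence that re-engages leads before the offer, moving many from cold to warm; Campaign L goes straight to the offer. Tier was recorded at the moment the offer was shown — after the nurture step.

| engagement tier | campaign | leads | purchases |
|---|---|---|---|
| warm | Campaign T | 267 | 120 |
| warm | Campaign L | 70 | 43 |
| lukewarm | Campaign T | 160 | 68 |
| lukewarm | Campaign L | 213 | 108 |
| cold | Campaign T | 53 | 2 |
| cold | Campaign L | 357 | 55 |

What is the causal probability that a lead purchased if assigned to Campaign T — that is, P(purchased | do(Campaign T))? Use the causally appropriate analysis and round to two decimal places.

Engagement tier here is a post-treatment variable shaped by the campaign; conditioning on it would introduce bias rather than remove it. The overall comparison is the causal one.
So P(outcome | do(Campaign T)) is just the pooled rate for Campaign T: 190/480 = 0.396.

0.40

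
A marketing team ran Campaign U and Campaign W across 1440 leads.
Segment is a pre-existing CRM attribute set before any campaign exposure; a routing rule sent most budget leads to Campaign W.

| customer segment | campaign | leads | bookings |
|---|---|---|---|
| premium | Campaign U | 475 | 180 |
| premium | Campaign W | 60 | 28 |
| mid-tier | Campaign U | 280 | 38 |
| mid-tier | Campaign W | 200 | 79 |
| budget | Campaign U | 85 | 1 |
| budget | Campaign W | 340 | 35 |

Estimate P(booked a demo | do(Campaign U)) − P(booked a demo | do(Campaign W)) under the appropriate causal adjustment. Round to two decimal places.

-0.15

The stratified and pooled comparisons disagree (Campaign W wins within each customer segment; Campaign U wins overall), so the answer turns on the causal role of customer segment.
Customer segment is set before the campaign has any effect — it is not caused by the campaign — and it independently drives the outcome. That makes it a confounder, so the causal comparison is within customer segment levels.
Adjusting over the population distribution of customer segment: 0.372·(0.379−0.467) + 0.333·(0.136−0.395) + 0.295·(0.012−0.103) = -0.146.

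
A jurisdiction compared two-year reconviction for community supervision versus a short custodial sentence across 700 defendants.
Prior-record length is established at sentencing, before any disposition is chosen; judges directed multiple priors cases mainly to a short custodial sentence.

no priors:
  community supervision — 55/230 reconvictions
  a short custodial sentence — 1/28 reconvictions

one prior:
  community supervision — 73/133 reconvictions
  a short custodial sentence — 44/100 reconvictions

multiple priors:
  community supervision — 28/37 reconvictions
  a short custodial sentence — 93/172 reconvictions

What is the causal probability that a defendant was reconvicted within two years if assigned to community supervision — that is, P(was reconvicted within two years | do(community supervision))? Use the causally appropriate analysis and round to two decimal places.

The prior-record length-specific comparison favours a short custodial sentence throughout, but the pooled figures favour community supervision. The question is whether to condition on prior-record length.
Nothing the disposition does changes prior-record length; the imbalance is an allocation artefact. With prior-record length also predicting the outcome, the pooled figure is confounded, and the within-stratum comparison is the causal one.
Standardising community supervision to the population prior-record length mix: 0.369·55/230 + 0.333·73/133 + 0.299·28/37 = 0.497.

0.50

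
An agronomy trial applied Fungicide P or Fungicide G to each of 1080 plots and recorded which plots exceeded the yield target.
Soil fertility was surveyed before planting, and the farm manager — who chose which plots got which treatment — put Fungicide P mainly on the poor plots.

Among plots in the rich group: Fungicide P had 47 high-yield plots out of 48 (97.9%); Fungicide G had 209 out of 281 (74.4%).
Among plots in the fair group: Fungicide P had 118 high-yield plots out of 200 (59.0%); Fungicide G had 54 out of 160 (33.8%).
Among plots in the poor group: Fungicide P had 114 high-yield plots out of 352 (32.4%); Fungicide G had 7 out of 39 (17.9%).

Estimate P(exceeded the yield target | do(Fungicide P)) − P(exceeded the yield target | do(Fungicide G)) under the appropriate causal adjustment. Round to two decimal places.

The imbalance in soil fertility arose from how plots were allocated, not from anything the fungicide did; and soil fertility independently affects the outcome. The pooled gap is confounded — condition on soil fertility.
Adjusting over the population distribution of soil fertility: 0.305·(0.979−0.744) + 0.333·(0.590−0.338) + 0.362·(0.324−0.179) = +0.208.

+0.21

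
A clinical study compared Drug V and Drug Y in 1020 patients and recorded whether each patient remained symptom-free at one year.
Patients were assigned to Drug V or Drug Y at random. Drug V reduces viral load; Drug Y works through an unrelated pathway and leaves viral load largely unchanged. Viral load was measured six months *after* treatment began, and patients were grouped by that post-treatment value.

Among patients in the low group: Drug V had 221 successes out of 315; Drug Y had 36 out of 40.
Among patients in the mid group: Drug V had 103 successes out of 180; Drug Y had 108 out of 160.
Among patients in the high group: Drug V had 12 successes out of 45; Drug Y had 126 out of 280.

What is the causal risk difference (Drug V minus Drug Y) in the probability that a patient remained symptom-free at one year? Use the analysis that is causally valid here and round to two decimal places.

Within every viral load level Drug Y has the higher rate, yet pooled Drug V does — Simpson's reversal.
Viral load is downstream of the drug. One should not condition on a consequence of treatment, so the overall rates are the right comparison.
The causal difference is the pooled difference: 0.622 − 0.562 = +0.060.

+0.06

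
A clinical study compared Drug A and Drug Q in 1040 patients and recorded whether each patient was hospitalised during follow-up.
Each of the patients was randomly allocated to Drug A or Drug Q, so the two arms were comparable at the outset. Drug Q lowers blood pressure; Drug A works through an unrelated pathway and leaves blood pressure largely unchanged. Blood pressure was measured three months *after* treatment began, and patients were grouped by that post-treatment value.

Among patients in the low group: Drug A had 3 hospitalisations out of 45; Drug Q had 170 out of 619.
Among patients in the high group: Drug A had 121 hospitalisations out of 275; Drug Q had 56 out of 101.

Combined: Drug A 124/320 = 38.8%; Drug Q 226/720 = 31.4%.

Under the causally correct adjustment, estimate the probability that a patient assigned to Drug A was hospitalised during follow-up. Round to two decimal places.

Blood pressure is recorded after the drug and is itself shifted by it — it sits on the causal path from drug to outcome. Conditioning on a mediator would strip out part of the effect we want; the pooled comparison gives the total causal effect.
So P(outcome | do(Drug A)) is just the pooled rate for Drug A: 124/320 = 0.388.

0.39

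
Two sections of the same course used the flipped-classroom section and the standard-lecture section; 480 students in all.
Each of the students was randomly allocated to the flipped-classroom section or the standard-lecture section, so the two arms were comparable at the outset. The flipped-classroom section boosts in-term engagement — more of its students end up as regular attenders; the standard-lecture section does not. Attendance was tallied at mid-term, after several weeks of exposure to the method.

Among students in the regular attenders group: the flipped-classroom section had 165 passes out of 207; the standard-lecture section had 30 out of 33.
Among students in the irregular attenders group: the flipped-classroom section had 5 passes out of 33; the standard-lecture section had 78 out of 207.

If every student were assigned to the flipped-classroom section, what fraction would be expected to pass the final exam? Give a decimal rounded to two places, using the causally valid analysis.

The stratified and pooled comparisons disagree (the standard-lecture section wins within each mid-term attendance; the flipped-classroom section wins overall), so the answer turns on the causal role of mid-term attendance.
Because the teaching method influences mid-term attendance, mid-term attendance is a post-treatment mediator, not a confounder. Stratifying on it would bias the estimate; the causal effect is the crude pooled difference.
So P(outcome | do(the flipped-classroom section)) is just the pooled rate for the flipped-classroom section: 170/240 = 0.708.

0.71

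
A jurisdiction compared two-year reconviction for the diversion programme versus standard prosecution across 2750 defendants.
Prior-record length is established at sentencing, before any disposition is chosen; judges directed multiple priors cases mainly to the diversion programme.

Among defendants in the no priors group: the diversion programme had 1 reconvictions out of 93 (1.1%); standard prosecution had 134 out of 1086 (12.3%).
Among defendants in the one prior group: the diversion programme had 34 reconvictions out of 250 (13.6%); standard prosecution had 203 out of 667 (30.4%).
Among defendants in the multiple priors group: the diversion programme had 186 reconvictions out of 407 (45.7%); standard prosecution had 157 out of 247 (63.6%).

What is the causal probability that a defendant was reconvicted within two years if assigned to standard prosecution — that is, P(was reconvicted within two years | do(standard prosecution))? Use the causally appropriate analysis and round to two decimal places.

The prior-record length-specific comparison favours the diversion programme throughout, but the pooled figures favour standard prosecution. The question is whether to condition on prior-record length.
Nothing the disposition does changes prior-record length; the imbalance is an allocation artefact. With prior-record length also predicting the outcome, the pooled figure is confounded, and the within-stratum comparison is the causal one.
Standardising standard prosecution to the population prior-record length mix: 0.429·134/1086 + 0.333·203/667 + 0.238·157/247 = 0.306.

0.31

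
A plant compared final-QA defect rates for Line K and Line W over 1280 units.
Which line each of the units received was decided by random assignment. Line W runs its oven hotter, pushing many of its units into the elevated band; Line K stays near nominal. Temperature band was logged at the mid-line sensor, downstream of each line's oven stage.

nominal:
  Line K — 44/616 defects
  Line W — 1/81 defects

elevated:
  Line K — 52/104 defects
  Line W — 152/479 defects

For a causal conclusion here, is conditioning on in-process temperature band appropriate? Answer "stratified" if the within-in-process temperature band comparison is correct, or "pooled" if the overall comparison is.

Stratifying would compare lines among units the lines themselves sorted into in-process temperature band groups — a form of selection on an intermediate. The unconditioned pooled rates give the total causal effect.
Pooled: Line K 13.3% vs Line W 27.3%; Line K is lower overall.

pooled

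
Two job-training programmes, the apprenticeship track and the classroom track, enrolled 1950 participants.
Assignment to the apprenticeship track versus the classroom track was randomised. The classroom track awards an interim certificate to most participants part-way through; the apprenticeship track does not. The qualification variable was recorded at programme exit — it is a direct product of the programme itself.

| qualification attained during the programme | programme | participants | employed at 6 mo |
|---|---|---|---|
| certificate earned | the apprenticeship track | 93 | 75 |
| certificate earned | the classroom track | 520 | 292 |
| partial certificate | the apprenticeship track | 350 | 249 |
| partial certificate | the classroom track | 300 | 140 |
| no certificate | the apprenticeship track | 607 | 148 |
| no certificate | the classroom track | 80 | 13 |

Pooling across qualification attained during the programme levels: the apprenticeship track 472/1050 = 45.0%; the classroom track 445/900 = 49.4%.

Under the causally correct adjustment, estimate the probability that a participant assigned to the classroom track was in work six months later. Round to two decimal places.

0.49

Because the programme influences qualification attained during the programme, qualification attained during the programme is a post-treatment mediator, not a confounder. Stratifying on it would bias the estimate; the causal effect is the crude pooled difference.
So P(outcome | do(the classroom track)) is just the pooled rate for the classroom track: 445/900 = 0.494.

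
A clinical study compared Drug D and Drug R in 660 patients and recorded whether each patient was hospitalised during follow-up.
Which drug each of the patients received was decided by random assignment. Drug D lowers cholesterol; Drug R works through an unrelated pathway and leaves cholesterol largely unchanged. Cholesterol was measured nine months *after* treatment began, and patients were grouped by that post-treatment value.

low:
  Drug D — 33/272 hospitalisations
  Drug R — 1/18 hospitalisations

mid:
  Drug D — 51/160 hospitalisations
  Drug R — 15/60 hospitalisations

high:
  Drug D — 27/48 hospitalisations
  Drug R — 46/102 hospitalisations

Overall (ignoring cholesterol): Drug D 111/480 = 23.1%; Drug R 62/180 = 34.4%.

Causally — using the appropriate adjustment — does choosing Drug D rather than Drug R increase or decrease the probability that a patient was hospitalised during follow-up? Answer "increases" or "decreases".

decreases

The distribution of cholesterol is itself part of what the drug does — it is an intermediate outcome. Holding it fixed would remove that part of the effect; the total effect is the pooled difference.
Pooled: Drug D 23.1% vs Drug R 34.4%; Drug D is lower overall.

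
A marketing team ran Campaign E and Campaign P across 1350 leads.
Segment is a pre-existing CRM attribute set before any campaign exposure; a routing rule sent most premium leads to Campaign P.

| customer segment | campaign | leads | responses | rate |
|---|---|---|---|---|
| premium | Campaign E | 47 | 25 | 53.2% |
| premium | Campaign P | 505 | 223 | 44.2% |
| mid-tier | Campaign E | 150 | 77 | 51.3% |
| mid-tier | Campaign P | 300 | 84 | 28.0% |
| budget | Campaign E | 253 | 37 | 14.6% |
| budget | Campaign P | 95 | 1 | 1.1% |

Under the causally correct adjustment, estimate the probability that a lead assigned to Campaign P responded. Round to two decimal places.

0.28

Within every customer segment level Campaign E has the higher rate, yet pooled Campaign P does — Simpson's reversal.
Customer segment is set before the campaign has any effect — it is not caused by the campaign — and it independently drives the outcome. That makes it a confounder, so the causal comparison is within customer segment levels.
Standardising Campaign P to the population customer segment mix: 0.409·223/505 + 0.333·84/300 + 0.258·1/95 = 0.277.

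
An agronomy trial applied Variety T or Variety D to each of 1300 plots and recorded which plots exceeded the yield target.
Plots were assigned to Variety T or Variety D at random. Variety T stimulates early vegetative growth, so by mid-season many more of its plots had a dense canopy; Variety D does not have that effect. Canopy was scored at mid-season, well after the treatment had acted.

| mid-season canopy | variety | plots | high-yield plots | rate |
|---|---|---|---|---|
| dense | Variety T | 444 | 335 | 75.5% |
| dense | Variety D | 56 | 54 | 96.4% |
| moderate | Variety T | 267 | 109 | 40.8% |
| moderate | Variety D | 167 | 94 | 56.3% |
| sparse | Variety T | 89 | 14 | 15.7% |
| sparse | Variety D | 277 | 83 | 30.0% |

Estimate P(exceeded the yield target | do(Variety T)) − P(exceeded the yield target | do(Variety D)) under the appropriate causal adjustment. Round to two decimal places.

Within every mid-season canopy level Variety D has the higher rate, yet pooled Variety T does — Simpson's reversal.
Mid-season canopy is recorded after the variety and is itself shifted by it — it sits on the causal path from variety to outcome. Conditioning on a mediator would strip out part of the effect we want; the pooled comparison gives the total causal effect.
The causal difference is the pooled difference: 0.573 − 0.462 = +0.111.

+0.11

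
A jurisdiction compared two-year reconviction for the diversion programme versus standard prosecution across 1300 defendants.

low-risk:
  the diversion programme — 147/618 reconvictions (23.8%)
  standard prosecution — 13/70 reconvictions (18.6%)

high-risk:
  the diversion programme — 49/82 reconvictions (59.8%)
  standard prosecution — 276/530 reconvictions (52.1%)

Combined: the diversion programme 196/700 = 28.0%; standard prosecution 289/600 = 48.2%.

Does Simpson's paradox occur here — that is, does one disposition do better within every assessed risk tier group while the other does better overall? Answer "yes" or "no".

Within each assessed risk tier level (low-risk 23.8% vs 18.6%; high-risk 59.8% vs 52.1%), standard prosecution has the lower rate every time. Pooled: 28.0% vs 48.2% — the diversion programme has the lower rate overall. The two comparisons disagree.

yes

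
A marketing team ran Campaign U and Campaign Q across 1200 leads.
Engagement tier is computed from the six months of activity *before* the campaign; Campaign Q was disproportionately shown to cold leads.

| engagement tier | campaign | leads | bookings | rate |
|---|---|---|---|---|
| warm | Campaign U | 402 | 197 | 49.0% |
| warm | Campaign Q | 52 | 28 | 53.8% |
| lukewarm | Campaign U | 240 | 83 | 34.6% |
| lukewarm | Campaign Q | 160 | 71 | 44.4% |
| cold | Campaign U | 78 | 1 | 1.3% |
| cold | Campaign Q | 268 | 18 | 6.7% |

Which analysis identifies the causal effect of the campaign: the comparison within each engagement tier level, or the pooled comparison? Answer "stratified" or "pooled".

stratified

The engagement tier-specific comparison favours Campaign Q throughout, but the pooled figures favour Campaign U. The question is whether to condition on engagement tier.
Since engagement tier is a pre-existing factor (not a product of the campaign) and it affects the outcome on its own, it is a confounder. The stratified rates, not the pooled rate, identify the causal effect.
Within each level — warm: 49.0% vs 53.8%; lukewarm: 34.6% vs 44.4%; cold: 1.3% vs 6.7% — Campaign Q is higher every time.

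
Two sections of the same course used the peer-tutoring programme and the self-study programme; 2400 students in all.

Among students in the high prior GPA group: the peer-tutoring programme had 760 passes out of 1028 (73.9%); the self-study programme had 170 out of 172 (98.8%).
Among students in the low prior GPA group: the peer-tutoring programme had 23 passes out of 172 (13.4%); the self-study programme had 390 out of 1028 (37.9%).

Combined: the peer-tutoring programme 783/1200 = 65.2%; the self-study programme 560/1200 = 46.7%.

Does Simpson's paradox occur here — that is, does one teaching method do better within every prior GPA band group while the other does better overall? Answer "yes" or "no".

Within each prior GPA band level (high prior GPA 73.9% vs 98.8%; low prior GPA 13.4% vs 37.9%), the self-study programme has the higher rate every time. Pooled: 65.2% vs 46.7% — the peer-tutoring programme has the higher rate overall. The two comparisons disagree.

yes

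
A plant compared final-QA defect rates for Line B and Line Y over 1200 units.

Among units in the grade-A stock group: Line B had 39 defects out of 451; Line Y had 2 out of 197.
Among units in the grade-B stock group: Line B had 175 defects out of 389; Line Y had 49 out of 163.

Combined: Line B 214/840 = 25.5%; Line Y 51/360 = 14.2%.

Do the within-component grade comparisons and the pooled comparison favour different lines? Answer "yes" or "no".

no

Within each component grade level (grade-A stock 8.6% vs 1.0%; grade-B stock 45.0% vs 30.1%), Line Y has the lower rate every time. Pooled: 25.5% vs 14.2% — Line Y has the lower rate overall. They agree.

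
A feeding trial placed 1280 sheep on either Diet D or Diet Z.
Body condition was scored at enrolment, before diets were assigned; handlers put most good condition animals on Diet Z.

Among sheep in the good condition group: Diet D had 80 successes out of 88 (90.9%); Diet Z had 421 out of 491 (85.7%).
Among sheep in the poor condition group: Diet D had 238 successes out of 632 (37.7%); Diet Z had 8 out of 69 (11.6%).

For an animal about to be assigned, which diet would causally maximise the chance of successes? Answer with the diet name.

Starting body condition is set before the diet has any effect — it is not caused by the diet — and it independently drives the outcome. That makes it a confounder, so the causal comparison is within starting body condition levels.
Within each level — good condition: 90.9% vs 85.7%; poor condition: 37.7% vs 11.6% — Diet D is higher every time.

Diet D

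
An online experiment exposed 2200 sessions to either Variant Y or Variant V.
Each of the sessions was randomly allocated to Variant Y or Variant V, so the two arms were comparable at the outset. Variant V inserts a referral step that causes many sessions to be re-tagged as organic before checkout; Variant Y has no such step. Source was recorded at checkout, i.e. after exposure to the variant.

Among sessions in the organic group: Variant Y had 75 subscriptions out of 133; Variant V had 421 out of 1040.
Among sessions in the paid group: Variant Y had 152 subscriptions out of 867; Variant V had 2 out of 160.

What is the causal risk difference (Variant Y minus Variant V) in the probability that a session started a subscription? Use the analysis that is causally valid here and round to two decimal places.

Within every traffic source level Variant Y has the higher rate, yet pooled Variant V does — Simpson's reversal.
Stratifying would compare variants among sessions the variants themselves sorted into traffic source groups — a form of selection on an intermediate. The unconditioned pooled rates give the total causal effect.
The causal difference is the pooled difference: 0.227 − 0.352 = -0.126.

-0.13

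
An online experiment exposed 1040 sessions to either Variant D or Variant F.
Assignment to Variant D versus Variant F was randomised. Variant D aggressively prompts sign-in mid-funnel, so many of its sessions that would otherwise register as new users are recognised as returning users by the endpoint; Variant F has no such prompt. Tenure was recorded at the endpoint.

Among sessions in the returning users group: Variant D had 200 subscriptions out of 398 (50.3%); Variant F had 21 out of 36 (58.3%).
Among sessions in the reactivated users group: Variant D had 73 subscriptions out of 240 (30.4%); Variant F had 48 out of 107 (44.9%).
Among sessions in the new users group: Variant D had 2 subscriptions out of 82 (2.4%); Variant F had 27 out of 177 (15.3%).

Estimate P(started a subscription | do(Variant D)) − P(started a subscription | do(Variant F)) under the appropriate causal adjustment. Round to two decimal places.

Within every user tenure level Variant F has the higher rate, yet pooled Variant D does — Simpson's reversal.
User tenure here is a post-treatment variable shaped by the variant; conditioning on it would introduce bias rather than remove it. The overall comparison is the causal one.
The causal difference is the pooled difference: 0.382 − 0.300 = +0.082.

+0.08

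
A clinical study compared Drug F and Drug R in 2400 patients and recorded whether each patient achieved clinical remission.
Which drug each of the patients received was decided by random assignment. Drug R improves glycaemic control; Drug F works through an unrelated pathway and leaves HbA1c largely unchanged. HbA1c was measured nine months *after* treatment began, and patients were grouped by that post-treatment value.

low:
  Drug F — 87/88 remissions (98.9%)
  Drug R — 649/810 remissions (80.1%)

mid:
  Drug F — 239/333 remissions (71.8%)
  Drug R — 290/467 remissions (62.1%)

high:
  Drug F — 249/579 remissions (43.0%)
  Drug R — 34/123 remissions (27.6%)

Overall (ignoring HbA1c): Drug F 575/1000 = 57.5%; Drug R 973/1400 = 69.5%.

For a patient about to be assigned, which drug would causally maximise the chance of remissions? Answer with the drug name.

Drug R

The HbA1c-specific comparison favours Drug F throughout, but the pooled figures favour Drug R. The question is whether to condition on HbA1c.
HbA1c here is a post-treatment variable shaped by the drug; conditioning on it would introduce bias rather than remove it. The overall comparison is the causal one.
Pooled: Drug F 57.5% vs Drug R 69.5%; Drug R is higher overall.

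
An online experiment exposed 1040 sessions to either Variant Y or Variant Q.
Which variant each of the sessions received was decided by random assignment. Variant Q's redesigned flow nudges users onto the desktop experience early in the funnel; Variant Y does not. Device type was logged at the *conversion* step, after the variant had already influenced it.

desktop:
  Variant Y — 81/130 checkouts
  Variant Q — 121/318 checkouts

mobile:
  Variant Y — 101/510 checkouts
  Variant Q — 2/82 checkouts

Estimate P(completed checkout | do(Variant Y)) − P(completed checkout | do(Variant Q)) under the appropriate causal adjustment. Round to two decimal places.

Device type lies on the pathway variant → device type → outcome, so adjusting for it blocks the indirect effect. For the total causal effect of variant, use the unadjusted pooled rates.
The causal difference is the pooled difference: 0.284 − 0.307 = -0.023.

-0.02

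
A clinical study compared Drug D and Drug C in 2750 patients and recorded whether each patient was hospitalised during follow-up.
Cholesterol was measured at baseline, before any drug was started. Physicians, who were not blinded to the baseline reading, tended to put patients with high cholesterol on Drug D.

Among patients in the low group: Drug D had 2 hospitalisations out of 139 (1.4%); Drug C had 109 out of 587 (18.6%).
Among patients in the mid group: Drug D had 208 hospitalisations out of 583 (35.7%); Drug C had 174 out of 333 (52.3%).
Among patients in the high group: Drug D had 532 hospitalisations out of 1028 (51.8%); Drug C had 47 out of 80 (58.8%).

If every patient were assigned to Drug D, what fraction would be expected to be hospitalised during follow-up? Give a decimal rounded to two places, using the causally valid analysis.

0.33

Drug D is lower inside every cholesterol stratum but Drug C is lower in aggregate. Whether to stratify depends on how cholesterol relates to the drug.
Since cholesterol is a pre-existing factor (not a product of the drug) and it affects the outcome on its own, it is a confounder. The stratified rates, not the pooled rate, identify the causal effect.
Standardising Drug D to the population cholesterol mix: 0.264·2/139 + 0.333·208/583 + 0.403·532/1028 = 0.331.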